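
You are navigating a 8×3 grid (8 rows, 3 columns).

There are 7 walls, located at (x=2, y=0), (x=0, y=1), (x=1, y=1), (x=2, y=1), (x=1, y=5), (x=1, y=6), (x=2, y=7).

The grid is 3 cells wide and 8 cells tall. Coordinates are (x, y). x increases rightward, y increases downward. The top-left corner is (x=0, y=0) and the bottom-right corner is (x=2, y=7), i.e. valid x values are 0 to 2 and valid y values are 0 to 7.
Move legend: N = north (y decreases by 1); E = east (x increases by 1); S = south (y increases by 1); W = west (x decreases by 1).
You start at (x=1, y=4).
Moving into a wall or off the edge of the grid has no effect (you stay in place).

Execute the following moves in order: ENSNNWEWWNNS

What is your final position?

Start: (x=1, y=4)
  E (east): (x=1, y=4) -> (x=2, y=4)
  N (north): (x=2, y=4) -> (x=2, y=3)
  S (south): (x=2, y=3) -> (x=2, y=4)
  N (north): (x=2, y=4) -> (x=2, y=3)
  N (north): (x=2, y=3) -> (x=2, y=2)
  W (west): (x=2, y=2) -> (x=1, y=2)
  E (east): (x=1, y=2) -> (x=2, y=2)
  W (west): (x=2, y=2) -> (x=1, y=2)
  W (west): (x=1, y=2) -> (x=0, y=2)
  N (north): blocked, stay at (x=0, y=2)
  N (north): blocked, stay at (x=0, y=2)
  S (south): (x=0, y=2) -> (x=0, y=3)
Final: (x=0, y=3)

Answer: Final position: (x=0, y=3)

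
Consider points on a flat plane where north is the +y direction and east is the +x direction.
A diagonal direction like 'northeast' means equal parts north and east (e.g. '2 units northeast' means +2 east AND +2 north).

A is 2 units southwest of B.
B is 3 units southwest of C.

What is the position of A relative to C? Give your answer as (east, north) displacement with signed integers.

Answer: A is at (east=-5, north=-5) relative to C.

Derivation:
Place C at the origin (east=0, north=0).
  B is 3 units southwest of C: delta (east=-3, north=-3); B at (east=-3, north=-3).
  A is 2 units southwest of B: delta (east=-2, north=-2); A at (east=-5, north=-5).
Therefore A relative to C: (east=-5, north=-5).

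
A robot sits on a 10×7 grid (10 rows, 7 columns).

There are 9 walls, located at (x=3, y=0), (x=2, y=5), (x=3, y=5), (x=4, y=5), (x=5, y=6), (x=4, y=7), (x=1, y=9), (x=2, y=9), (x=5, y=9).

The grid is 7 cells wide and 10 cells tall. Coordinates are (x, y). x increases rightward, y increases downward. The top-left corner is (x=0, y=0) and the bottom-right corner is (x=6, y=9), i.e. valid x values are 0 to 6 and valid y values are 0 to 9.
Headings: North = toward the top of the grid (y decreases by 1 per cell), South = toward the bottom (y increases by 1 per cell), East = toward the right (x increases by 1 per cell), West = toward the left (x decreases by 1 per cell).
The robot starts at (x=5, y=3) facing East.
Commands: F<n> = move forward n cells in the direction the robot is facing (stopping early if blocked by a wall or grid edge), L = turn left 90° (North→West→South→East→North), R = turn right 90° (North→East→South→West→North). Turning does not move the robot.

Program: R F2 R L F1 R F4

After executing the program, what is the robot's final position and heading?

Start: (x=5, y=3), facing East
  R: turn right, now facing South
  F2: move forward 2, now at (x=5, y=5)
  R: turn right, now facing West
  L: turn left, now facing South
  F1: move forward 0/1 (blocked), now at (x=5, y=5)
  R: turn right, now facing West
  F4: move forward 0/4 (blocked), now at (x=5, y=5)
Final: (x=5, y=5), facing West

Answer: Final position: (x=5, y=5), facing West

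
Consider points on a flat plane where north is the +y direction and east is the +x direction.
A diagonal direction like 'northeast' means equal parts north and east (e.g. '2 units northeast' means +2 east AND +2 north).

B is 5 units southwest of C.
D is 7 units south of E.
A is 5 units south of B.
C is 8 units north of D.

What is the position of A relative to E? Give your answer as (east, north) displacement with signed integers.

Place E at the origin (east=0, north=0).
  D is 7 units south of E: delta (east=+0, north=-7); D at (east=0, north=-7).
  C is 8 units north of D: delta (east=+0, north=+8); C at (east=0, north=1).
  B is 5 units southwest of C: delta (east=-5, north=-5); B at (east=-5, north=-4).
  A is 5 units south of B: delta (east=+0, north=-5); A at (east=-5, north=-9).
Therefore A relative to E: (east=-5, north=-9).

Answer: A is at (east=-5, north=-9) relative to E.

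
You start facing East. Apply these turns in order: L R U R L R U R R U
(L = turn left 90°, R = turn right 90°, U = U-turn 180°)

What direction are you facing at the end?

Start: East
  L (left (90° counter-clockwise)) -> North
  R (right (90° clockwise)) -> East
  U (U-turn (180°)) -> West
  R (right (90° clockwise)) -> North
  L (left (90° counter-clockwise)) -> West
  R (right (90° clockwise)) -> North
  U (U-turn (180°)) -> South
  R (right (90° clockwise)) -> West
  R (right (90° clockwise)) -> North
  U (U-turn (180°)) -> South
Final: South

Answer: Final heading: South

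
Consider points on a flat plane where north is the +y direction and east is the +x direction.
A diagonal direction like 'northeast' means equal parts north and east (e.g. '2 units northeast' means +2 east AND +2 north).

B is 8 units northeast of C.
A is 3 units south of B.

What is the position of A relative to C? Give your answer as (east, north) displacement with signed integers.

Place C at the origin (east=0, north=0).
  B is 8 units northeast of C: delta (east=+8, north=+8); B at (east=8, north=8).
  A is 3 units south of B: delta (east=+0, north=-3); A at (east=8, north=5).
Therefore A relative to C: (east=8, north=5).

Answer: A is at (east=8, north=5) relative to C.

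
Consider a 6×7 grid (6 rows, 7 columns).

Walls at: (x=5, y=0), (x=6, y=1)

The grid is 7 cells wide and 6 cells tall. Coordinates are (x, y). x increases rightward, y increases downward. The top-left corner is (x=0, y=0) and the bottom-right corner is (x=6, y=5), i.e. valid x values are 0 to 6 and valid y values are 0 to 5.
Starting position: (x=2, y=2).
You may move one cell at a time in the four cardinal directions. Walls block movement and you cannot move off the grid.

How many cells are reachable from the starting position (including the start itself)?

BFS flood-fill from (x=2, y=2):
  Distance 0: (x=2, y=2)
  Distance 1: (x=2, y=1), (x=1, y=2), (x=3, y=2), (x=2, y=3)
  Distance 2: (x=2, y=0), (x=1, y=1), (x=3, y=1), (x=0, y=2), (x=4, y=2), (x=1, y=3), (x=3, y=3), (x=2, y=4)
  Distance 3: (x=1, y=0), (x=3, y=0), (x=0, y=1), (x=4, y=1), (x=5, y=2), (x=0, y=3), (x=4, y=3), (x=1, y=4), (x=3, y=4), (x=2, y=5)
  Distance 4: (x=0, y=0), (x=4, y=0), (x=5, y=1), (x=6, y=2), (x=5, y=3), (x=0, y=4), (x=4, y=4), (x=1, y=5), (x=3, y=5)
  Distance 5: (x=6, y=3), (x=5, y=4), (x=0, y=5), (x=4, y=5)
  Distance 6: (x=6, y=4), (x=5, y=5)
  Distance 7: (x=6, y=5)
Total reachable: 39 (grid has 40 open cells total)

Answer: Reachable cells: 39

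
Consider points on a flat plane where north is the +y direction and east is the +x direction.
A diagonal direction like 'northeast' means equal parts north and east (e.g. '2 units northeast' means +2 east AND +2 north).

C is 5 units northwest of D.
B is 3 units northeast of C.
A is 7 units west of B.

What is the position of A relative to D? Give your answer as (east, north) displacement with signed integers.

Place D at the origin (east=0, north=0).
  C is 5 units northwest of D: delta (east=-5, north=+5); C at (east=-5, north=5).
  B is 3 units northeast of C: delta (east=+3, north=+3); B at (east=-2, north=8).
  A is 7 units west of B: delta (east=-7, north=+0); A at (east=-9, north=8).
Therefore A relative to D: (east=-9, north=8).

Answer: A is at (east=-9, north=8) relative to D.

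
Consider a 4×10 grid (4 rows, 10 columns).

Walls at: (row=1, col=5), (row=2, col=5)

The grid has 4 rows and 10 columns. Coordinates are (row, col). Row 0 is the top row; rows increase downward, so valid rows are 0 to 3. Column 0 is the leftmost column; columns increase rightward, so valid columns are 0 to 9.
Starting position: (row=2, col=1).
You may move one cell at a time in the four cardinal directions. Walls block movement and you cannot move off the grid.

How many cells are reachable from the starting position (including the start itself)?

BFS flood-fill from (row=2, col=1):
  Distance 0: (row=2, col=1)
  Distance 1: (row=1, col=1), (row=2, col=0), (row=2, col=2), (row=3, col=1)
  Distance 2: (row=0, col=1), (row=1, col=0), (row=1, col=2), (row=2, col=3), (row=3, col=0), (row=3, col=2)
  Distance 3: (row=0, col=0), (row=0, col=2), (row=1, col=3), (row=2, col=4), (row=3, col=3)
  Distance 4: (row=0, col=3), (row=1, col=4), (row=3, col=4)
  Distance 5: (row=0, col=4), (row=3, col=5)
  Distance 6: (row=0, col=5), (row=3, col=6)
  Distance 7: (row=0, col=6), (row=2, col=6), (row=3, col=7)
  Distance 8: (row=0, col=7), (row=1, col=6), (row=2, col=7), (row=3, col=8)
  Distance 9: (row=0, col=8), (row=1, col=7), (row=2, col=8), (row=3, col=9)
  Distance 10: (row=0, col=9), (row=1, col=8), (row=2, col=9)
  Distance 11: (row=1, col=9)
Total reachable: 38 (grid has 38 open cells total)

Answer: Reachable cells: 38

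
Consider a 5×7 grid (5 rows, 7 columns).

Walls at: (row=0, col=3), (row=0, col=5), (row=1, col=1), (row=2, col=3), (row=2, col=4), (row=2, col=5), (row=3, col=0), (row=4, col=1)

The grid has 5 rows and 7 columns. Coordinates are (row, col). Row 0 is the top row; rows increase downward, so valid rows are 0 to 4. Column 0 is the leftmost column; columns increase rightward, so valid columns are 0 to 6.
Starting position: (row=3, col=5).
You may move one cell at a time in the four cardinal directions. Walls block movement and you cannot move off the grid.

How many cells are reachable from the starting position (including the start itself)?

BFS flood-fill from (row=3, col=5):
  Distance 0: (row=3, col=5)
  Distance 1: (row=3, col=4), (row=3, col=6), (row=4, col=5)
  Distance 2: (row=2, col=6), (row=3, col=3), (row=4, col=4), (row=4, col=6)
  Distance 3: (row=1, col=6), (row=3, col=2), (row=4, col=3)
  Distance 4: (row=0, col=6), (row=1, col=5), (row=2, col=2), (row=3, col=1), (row=4, col=2)
  Distance 5: (row=1, col=2), (row=1, col=4), (row=2, col=1)
  Distance 6: (row=0, col=2), (row=0, col=4), (row=1, col=3), (row=2, col=0)
  Distance 7: (row=0, col=1), (row=1, col=0)
  Distance 8: (row=0, col=0)
Total reachable: 26 (grid has 27 open cells total)

Answer: Reachable cells: 26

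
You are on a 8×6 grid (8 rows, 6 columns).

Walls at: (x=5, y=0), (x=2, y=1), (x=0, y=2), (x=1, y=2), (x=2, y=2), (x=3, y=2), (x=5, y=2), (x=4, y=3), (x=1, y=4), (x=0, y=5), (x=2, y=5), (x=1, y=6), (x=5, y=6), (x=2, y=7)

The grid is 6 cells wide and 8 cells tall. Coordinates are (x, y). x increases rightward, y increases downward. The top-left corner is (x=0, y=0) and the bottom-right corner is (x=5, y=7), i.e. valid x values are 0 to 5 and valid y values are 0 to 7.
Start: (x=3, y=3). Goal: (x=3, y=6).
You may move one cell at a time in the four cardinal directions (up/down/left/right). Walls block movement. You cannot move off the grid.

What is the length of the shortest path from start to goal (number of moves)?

Answer: Shortest path length: 3

Derivation:
BFS from (x=3, y=3) until reaching (x=3, y=6):
  Distance 0: (x=3, y=3)
  Distance 1: (x=2, y=3), (x=3, y=4)
  Distance 2: (x=1, y=3), (x=2, y=4), (x=4, y=4), (x=3, y=5)
  Distance 3: (x=0, y=3), (x=5, y=4), (x=4, y=5), (x=3, y=6)  <- goal reached here
One shortest path (3 moves): (x=3, y=3) -> (x=3, y=4) -> (x=3, y=5) -> (x=3, y=6)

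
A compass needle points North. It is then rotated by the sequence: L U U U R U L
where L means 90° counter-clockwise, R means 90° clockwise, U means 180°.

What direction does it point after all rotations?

Answer: Final heading: West

Derivation:
Start: North
  L (left (90° counter-clockwise)) -> West
  U (U-turn (180°)) -> East
  U (U-turn (180°)) -> West
  U (U-turn (180°)) -> East
  R (right (90° clockwise)) -> South
  U (U-turn (180°)) -> North
  L (left (90° counter-clockwise)) -> West
Final: West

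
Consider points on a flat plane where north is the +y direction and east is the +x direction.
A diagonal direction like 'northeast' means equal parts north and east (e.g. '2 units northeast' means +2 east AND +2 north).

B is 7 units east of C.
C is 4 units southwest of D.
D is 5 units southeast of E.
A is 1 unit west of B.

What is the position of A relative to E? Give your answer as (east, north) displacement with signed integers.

Answer: A is at (east=7, north=-9) relative to E.

Derivation:
Place E at the origin (east=0, north=0).
  D is 5 units southeast of E: delta (east=+5, north=-5); D at (east=5, north=-5).
  C is 4 units southwest of D: delta (east=-4, north=-4); C at (east=1, north=-9).
  B is 7 units east of C: delta (east=+7, north=+0); B at (east=8, north=-9).
  A is 1 unit west of B: delta (east=-1, north=+0); A at (east=7, north=-9).
Therefore A relative to E: (east=7, north=-9).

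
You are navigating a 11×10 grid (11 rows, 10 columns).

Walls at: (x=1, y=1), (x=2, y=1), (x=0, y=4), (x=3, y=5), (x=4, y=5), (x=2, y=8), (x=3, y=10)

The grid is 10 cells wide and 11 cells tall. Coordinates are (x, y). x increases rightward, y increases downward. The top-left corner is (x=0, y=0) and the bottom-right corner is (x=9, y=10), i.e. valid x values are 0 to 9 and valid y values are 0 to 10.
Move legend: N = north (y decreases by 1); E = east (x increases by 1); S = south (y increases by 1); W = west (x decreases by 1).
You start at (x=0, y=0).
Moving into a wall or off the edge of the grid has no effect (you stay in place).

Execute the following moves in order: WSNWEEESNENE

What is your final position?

Answer: Final position: (x=5, y=0)

Derivation:
Start: (x=0, y=0)
  W (west): blocked, stay at (x=0, y=0)
  S (south): (x=0, y=0) -> (x=0, y=1)
  N (north): (x=0, y=1) -> (x=0, y=0)
  W (west): blocked, stay at (x=0, y=0)
  E (east): (x=0, y=0) -> (x=1, y=0)
  E (east): (x=1, y=0) -> (x=2, y=0)
  E (east): (x=2, y=0) -> (x=3, y=0)
  S (south): (x=3, y=0) -> (x=3, y=1)
  N (north): (x=3, y=1) -> (x=3, y=0)
  E (east): (x=3, y=0) -> (x=4, y=0)
  N (north): blocked, stay at (x=4, y=0)
  E (east): (x=4, y=0) -> (x=5, y=0)
Final: (x=5, y=0)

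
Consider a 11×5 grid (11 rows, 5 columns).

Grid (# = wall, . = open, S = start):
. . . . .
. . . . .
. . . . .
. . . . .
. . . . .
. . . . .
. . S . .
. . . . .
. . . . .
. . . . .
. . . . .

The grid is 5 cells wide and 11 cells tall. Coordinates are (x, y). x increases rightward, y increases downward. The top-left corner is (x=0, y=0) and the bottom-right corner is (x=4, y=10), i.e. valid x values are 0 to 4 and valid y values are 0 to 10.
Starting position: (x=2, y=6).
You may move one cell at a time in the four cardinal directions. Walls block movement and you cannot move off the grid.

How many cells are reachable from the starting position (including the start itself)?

BFS flood-fill from (x=2, y=6):
  Distance 0: (x=2, y=6)
  Distance 1: (x=2, y=5), (x=1, y=6), (x=3, y=6), (x=2, y=7)
  Distance 2: (x=2, y=4), (x=1, y=5), (x=3, y=5), (x=0, y=6), (x=4, y=6), (x=1, y=7), (x=3, y=7), (x=2, y=8)
  Distance 3: (x=2, y=3), (x=1, y=4), (x=3, y=4), (x=0, y=5), (x=4, y=5), (x=0, y=7), (x=4, y=7), (x=1, y=8), (x=3, y=8), (x=2, y=9)
  Distance 4: (x=2, y=2), (x=1, y=3), (x=3, y=3), (x=0, y=4), (x=4, y=4), (x=0, y=8), (x=4, y=8), (x=1, y=9), (x=3, y=9), (x=2, y=10)
  Distance 5: (x=2, y=1), (x=1, y=2), (x=3, y=2), (x=0, y=3), (x=4, y=3), (x=0, y=9), (x=4, y=9), (x=1, y=10), (x=3, y=10)
  Distance 6: (x=2, y=0), (x=1, y=1), (x=3, y=1), (x=0, y=2), (x=4, y=2), (x=0, y=10), (x=4, y=10)
  Distance 7: (x=1, y=0), (x=3, y=0), (x=0, y=1), (x=4, y=1)
  Distance 8: (x=0, y=0), (x=4, y=0)
Total reachable: 55 (grid has 55 open cells total)

Answer: Reachable cells: 55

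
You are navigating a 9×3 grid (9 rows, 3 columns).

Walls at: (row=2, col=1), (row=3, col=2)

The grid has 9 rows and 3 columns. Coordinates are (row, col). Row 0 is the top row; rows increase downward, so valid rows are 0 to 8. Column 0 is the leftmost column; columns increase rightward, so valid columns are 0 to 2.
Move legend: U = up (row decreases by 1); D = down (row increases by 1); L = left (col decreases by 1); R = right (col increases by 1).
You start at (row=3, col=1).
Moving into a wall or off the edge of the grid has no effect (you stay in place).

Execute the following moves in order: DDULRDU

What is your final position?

Start: (row=3, col=1)
  D (down): (row=3, col=1) -> (row=4, col=1)
  D (down): (row=4, col=1) -> (row=5, col=1)
  U (up): (row=5, col=1) -> (row=4, col=1)
  L (left): (row=4, col=1) -> (row=4, col=0)
  R (right): (row=4, col=0) -> (row=4, col=1)
  D (down): (row=4, col=1) -> (row=5, col=1)
  U (up): (row=5, col=1) -> (row=4, col=1)
Final: (row=4, col=1)

Answer: Final position: (row=4, col=1)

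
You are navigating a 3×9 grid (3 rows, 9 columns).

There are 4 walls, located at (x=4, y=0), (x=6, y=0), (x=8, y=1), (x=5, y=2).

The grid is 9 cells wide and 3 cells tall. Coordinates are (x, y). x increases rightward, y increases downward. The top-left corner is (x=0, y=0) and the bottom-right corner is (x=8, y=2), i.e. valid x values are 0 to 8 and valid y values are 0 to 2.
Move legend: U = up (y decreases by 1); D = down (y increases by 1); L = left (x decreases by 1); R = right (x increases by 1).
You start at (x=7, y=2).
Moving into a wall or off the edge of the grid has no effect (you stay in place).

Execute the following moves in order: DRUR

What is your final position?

Answer: Final position: (x=8, y=2)

Derivation:
Start: (x=7, y=2)
  D (down): blocked, stay at (x=7, y=2)
  R (right): (x=7, y=2) -> (x=8, y=2)
  U (up): blocked, stay at (x=8, y=2)
  R (right): blocked, stay at (x=8, y=2)
Final: (x=8, y=2)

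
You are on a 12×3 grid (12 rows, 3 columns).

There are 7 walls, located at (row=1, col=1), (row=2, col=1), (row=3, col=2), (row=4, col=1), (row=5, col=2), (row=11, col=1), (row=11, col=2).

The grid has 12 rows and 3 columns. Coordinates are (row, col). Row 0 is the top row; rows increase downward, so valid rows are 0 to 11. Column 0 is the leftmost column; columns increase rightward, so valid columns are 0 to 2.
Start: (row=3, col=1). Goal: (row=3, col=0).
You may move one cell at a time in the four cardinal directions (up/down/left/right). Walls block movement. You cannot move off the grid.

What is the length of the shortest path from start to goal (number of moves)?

Answer: Shortest path length: 1

Derivation:
BFS from (row=3, col=1) until reaching (row=3, col=0):
  Distance 0: (row=3, col=1)
  Distance 1: (row=3, col=0)  <- goal reached here
One shortest path (1 moves): (row=3, col=1) -> (row=3, col=0)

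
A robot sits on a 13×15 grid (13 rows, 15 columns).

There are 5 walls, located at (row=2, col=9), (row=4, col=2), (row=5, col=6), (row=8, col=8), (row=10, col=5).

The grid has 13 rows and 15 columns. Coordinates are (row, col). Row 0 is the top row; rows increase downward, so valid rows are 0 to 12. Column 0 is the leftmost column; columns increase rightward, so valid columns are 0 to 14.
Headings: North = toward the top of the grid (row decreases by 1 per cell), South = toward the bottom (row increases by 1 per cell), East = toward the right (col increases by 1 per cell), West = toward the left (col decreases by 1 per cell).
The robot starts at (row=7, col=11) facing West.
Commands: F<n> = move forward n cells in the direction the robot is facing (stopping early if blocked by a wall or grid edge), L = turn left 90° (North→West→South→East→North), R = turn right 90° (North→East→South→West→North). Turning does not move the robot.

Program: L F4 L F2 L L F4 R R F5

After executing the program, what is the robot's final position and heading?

Start: (row=7, col=11), facing West
  L: turn left, now facing South
  F4: move forward 4, now at (row=11, col=11)
  L: turn left, now facing East
  F2: move forward 2, now at (row=11, col=13)
  L: turn left, now facing North
  L: turn left, now facing West
  F4: move forward 4, now at (row=11, col=9)
  R: turn right, now facing North
  R: turn right, now facing East
  F5: move forward 5, now at (row=11, col=14)
Final: (row=11, col=14), facing East

Answer: Final position: (row=11, col=14), facing East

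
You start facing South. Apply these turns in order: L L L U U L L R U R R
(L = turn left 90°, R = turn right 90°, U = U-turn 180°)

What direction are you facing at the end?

Start: South
  L (left (90° counter-clockwise)) -> East
  L (left (90° counter-clockwise)) -> North
  L (left (90° counter-clockwise)) -> West
  U (U-turn (180°)) -> East
  U (U-turn (180°)) -> West
  L (left (90° counter-clockwise)) -> South
  L (left (90° counter-clockwise)) -> East
  R (right (90° clockwise)) -> South
  U (U-turn (180°)) -> North
  R (right (90° clockwise)) -> East
  R (right (90° clockwise)) -> South
Final: South

Answer: Final heading: South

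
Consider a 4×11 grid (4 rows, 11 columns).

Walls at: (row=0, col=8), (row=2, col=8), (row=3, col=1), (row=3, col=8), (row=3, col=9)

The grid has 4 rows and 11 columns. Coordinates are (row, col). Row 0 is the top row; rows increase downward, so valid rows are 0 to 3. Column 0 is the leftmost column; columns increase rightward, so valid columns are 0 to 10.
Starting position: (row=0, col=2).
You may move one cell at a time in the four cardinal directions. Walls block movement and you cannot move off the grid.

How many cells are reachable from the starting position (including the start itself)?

Answer: Reachable cells: 39

Derivation:
BFS flood-fill from (row=0, col=2):
  Distance 0: (row=0, col=2)
  Distance 1: (row=0, col=1), (row=0, col=3), (row=1, col=2)
  Distance 2: (row=0, col=0), (row=0, col=4), (row=1, col=1), (row=1, col=3), (row=2, col=2)
  Distance 3: (row=0, col=5), (row=1, col=0), (row=1, col=4), (row=2, col=1), (row=2, col=3), (row=3, col=2)
  Distance 4: (row=0, col=6), (row=1, col=5), (row=2, col=0), (row=2, col=4), (row=3, col=3)
  Distance 5: (row=0, col=7), (row=1, col=6), (row=2, col=5), (row=3, col=0), (row=3, col=4)
  Distance 6: (row=1, col=7), (row=2, col=6), (row=3, col=5)
  Distance 7: (row=1, col=8), (row=2, col=7), (row=3, col=6)
  Distance 8: (row=1, col=9), (row=3, col=7)
  Distance 9: (row=0, col=9), (row=1, col=10), (row=2, col=9)
  Distance 10: (row=0, col=10), (row=2, col=10)
  Distance 11: (row=3, col=10)
Total reachable: 39 (grid has 39 open cells total)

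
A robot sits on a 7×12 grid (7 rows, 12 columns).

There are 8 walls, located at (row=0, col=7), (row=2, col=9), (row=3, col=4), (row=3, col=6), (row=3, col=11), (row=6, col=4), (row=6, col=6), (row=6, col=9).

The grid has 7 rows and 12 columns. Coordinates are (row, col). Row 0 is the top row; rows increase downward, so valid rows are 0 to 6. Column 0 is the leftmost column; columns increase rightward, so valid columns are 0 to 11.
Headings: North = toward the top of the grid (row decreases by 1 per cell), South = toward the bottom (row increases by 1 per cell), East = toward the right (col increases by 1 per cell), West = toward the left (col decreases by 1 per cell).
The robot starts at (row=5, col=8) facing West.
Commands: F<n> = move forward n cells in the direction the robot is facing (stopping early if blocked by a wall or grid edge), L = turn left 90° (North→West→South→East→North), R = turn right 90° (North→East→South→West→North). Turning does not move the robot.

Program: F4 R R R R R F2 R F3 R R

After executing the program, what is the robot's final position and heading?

Answer: Final position: (row=4, col=7), facing West

Derivation:
Start: (row=5, col=8), facing West
  F4: move forward 4, now at (row=5, col=4)
  R: turn right, now facing North
  R: turn right, now facing East
  R: turn right, now facing South
  R: turn right, now facing West
  R: turn right, now facing North
  F2: move forward 1/2 (blocked), now at (row=4, col=4)
  R: turn right, now facing East
  F3: move forward 3, now at (row=4, col=7)
  R: turn right, now facing South
  R: turn right, now facing West
Final: (row=4, col=7), facing West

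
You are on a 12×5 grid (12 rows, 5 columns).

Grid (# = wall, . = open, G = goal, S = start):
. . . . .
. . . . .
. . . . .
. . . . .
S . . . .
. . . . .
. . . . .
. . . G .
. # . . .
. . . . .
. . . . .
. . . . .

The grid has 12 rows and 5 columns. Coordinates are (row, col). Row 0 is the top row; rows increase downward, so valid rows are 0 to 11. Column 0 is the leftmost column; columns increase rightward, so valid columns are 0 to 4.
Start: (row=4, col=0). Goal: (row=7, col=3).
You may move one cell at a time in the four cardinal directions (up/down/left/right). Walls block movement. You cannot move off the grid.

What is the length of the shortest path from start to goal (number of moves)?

Answer: Shortest path length: 6

Derivation:
BFS from (row=4, col=0) until reaching (row=7, col=3):
  Distance 0: (row=4, col=0)
  Distance 1: (row=3, col=0), (row=4, col=1), (row=5, col=0)
  Distance 2: (row=2, col=0), (row=3, col=1), (row=4, col=2), (row=5, col=1), (row=6, col=0)
  Distance 3: (row=1, col=0), (row=2, col=1), (row=3, col=2), (row=4, col=3), (row=5, col=2), (row=6, col=1), (row=7, col=0)
  Distance 4: (row=0, col=0), (row=1, col=1), (row=2, col=2), (row=3, col=3), (row=4, col=4), (row=5, col=3), (row=6, col=2), (row=7, col=1), (row=8, col=0)
  Distance 5: (row=0, col=1), (row=1, col=2), (row=2, col=3), (row=3, col=4), (row=5, col=4), (row=6, col=3), (row=7, col=2), (row=9, col=0)
  Distance 6: (row=0, col=2), (row=1, col=3), (row=2, col=4), (row=6, col=4), (row=7, col=3), (row=8, col=2), (row=9, col=1), (row=10, col=0)  <- goal reached here
One shortest path (6 moves): (row=4, col=0) -> (row=4, col=1) -> (row=4, col=2) -> (row=4, col=3) -> (row=5, col=3) -> (row=6, col=3) -> (row=7, col=3)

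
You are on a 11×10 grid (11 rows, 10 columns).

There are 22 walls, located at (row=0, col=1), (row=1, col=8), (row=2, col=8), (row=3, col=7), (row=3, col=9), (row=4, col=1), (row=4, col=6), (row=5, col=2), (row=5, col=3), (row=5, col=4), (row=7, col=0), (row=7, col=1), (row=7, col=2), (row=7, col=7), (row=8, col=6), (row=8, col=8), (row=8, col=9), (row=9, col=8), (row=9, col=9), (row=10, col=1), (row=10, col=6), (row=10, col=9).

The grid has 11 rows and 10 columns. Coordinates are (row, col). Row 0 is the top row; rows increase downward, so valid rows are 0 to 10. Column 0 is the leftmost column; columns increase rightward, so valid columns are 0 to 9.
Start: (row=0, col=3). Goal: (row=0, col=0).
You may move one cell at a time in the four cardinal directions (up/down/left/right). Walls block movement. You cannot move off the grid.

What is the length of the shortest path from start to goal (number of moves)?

BFS from (row=0, col=3) until reaching (row=0, col=0):
  Distance 0: (row=0, col=3)
  Distance 1: (row=0, col=2), (row=0, col=4), (row=1, col=3)
  Distance 2: (row=0, col=5), (row=1, col=2), (row=1, col=4), (row=2, col=3)
  Distance 3: (row=0, col=6), (row=1, col=1), (row=1, col=5), (row=2, col=2), (row=2, col=4), (row=3, col=3)
  Distance 4: (row=0, col=7), (row=1, col=0), (row=1, col=6), (row=2, col=1), (row=2, col=5), (row=3, col=2), (row=3, col=4), (row=4, col=3)
  Distance 5: (row=0, col=0), (row=0, col=8), (row=1, col=7), (row=2, col=0), (row=2, col=6), (row=3, col=1), (row=3, col=5), (row=4, col=2), (row=4, col=4)  <- goal reached here
One shortest path (5 moves): (row=0, col=3) -> (row=0, col=2) -> (row=1, col=2) -> (row=1, col=1) -> (row=1, col=0) -> (row=0, col=0)

Answer: Shortest path length: 5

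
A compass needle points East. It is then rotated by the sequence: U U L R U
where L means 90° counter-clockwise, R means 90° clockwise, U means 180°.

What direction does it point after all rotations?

Answer: Final heading: West

Derivation:
Start: East
  U (U-turn (180°)) -> West
  U (U-turn (180°)) -> East
  L (left (90° counter-clockwise)) -> North
  R (right (90° clockwise)) -> East
  U (U-turn (180°)) -> West
Final: West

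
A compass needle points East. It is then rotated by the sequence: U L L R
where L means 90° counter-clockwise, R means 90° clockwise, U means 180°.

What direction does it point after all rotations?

Answer: Final heading: South

Derivation:
Start: East
  U (U-turn (180°)) -> West
  L (left (90° counter-clockwise)) -> South
  L (left (90° counter-clockwise)) -> East
  R (right (90° clockwise)) -> South
Final: South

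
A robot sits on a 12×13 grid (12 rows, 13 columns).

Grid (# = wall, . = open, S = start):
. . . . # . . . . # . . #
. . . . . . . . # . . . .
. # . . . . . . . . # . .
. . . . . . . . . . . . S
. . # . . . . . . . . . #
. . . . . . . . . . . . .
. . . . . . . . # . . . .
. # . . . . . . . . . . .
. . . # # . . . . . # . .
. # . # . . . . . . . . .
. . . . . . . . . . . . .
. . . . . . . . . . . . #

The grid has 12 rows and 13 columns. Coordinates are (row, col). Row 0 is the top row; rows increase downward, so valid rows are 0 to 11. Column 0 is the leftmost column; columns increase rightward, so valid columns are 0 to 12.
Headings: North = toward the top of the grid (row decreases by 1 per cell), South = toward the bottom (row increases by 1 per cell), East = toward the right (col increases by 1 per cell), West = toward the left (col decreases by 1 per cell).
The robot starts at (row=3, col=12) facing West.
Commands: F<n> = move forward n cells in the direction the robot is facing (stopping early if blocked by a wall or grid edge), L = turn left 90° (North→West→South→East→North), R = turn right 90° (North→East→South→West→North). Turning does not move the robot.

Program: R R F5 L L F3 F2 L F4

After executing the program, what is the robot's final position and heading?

Answer: Final position: (row=7, col=7), facing South

Derivation:
Start: (row=3, col=12), facing West
  R: turn right, now facing North
  R: turn right, now facing East
  F5: move forward 0/5 (blocked), now at (row=3, col=12)
  L: turn left, now facing North
  L: turn left, now facing West
  F3: move forward 3, now at (row=3, col=9)
  F2: move forward 2, now at (row=3, col=7)
  L: turn left, now facing South
  F4: move forward 4, now at (row=7, col=7)
Final: (row=7, col=7), facing South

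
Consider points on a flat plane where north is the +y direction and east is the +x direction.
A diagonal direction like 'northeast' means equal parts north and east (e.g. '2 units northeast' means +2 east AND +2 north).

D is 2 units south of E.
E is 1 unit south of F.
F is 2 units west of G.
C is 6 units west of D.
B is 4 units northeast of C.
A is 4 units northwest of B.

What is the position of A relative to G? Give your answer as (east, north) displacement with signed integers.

Answer: A is at (east=-8, north=5) relative to G.

Derivation:
Place G at the origin (east=0, north=0).
  F is 2 units west of G: delta (east=-2, north=+0); F at (east=-2, north=0).
  E is 1 unit south of F: delta (east=+0, north=-1); E at (east=-2, north=-1).
  D is 2 units south of E: delta (east=+0, north=-2); D at (east=-2, north=-3).
  C is 6 units west of D: delta (east=-6, north=+0); C at (east=-8, north=-3).
  B is 4 units northeast of C: delta (east=+4, north=+4); B at (east=-4, north=1).
  A is 4 units northwest of B: delta (east=-4, north=+4); A at (east=-8, north=5).
Therefore A relative to G: (east=-8, north=5).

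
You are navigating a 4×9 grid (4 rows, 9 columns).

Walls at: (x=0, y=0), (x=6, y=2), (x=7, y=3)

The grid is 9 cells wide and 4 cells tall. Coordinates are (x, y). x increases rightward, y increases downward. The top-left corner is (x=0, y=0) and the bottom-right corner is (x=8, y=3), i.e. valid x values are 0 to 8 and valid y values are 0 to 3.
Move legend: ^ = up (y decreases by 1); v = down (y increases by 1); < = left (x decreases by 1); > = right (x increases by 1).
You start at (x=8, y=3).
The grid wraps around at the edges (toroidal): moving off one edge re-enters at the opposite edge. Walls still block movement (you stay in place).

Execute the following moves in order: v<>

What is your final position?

Answer: Final position: (x=8, y=0)

Derivation:
Start: (x=8, y=3)
  v (down): (x=8, y=3) -> (x=8, y=0)
  < (left): (x=8, y=0) -> (x=7, y=0)
  > (right): (x=7, y=0) -> (x=8, y=0)
Final: (x=8, y=0)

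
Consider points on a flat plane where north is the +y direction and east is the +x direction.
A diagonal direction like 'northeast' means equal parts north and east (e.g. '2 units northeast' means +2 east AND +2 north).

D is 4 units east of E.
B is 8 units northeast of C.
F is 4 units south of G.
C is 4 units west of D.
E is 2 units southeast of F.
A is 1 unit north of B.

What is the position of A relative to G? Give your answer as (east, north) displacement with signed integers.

Place G at the origin (east=0, north=0).
  F is 4 units south of G: delta (east=+0, north=-4); F at (east=0, north=-4).
  E is 2 units southeast of F: delta (east=+2, north=-2); E at (east=2, north=-6).
  D is 4 units east of E: delta (east=+4, north=+0); D at (east=6, north=-6).
  C is 4 units west of D: delta (east=-4, north=+0); C at (east=2, north=-6).
  B is 8 units northeast of C: delta (east=+8, north=+8); B at (east=10, north=2).
  A is 1 unit north of B: delta (east=+0, north=+1); A at (east=10, north=3).
Therefore A relative to G: (east=10, north=3).

Answer: A is at (east=10, north=3) relative to G.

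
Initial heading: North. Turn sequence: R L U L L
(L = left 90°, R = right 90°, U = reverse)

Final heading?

Start: North
  R (right (90° clockwise)) -> East
  L (left (90° counter-clockwise)) -> North
  U (U-turn (180°)) -> South
  L (left (90° counter-clockwise)) -> East
  L (left (90° counter-clockwise)) -> North
Final: North

Answer: Final heading: North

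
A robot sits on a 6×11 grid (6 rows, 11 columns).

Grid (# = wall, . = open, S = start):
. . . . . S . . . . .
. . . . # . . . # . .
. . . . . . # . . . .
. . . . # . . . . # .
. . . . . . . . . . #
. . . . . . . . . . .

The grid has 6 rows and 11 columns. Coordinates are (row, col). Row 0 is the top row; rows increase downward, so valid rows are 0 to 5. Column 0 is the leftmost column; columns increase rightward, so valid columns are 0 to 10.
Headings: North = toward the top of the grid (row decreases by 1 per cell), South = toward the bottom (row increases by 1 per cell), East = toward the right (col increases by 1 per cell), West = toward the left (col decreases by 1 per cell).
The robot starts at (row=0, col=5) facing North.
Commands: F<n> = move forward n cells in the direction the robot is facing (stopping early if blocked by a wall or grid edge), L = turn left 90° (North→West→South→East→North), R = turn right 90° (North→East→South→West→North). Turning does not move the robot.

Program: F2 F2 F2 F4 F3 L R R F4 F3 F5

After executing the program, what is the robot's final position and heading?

Start: (row=0, col=5), facing North
  [×3]F2: move forward 0/2 (blocked), now at (row=0, col=5)
  F4: move forward 0/4 (blocked), now at (row=0, col=5)
  F3: move forward 0/3 (blocked), now at (row=0, col=5)
  L: turn left, now facing West
  R: turn right, now facing North
  R: turn right, now facing East
  F4: move forward 4, now at (row=0, col=9)
  F3: move forward 1/3 (blocked), now at (row=0, col=10)
  F5: move forward 0/5 (blocked), now at (row=0, col=10)
Final: (row=0, col=10), facing East

Answer: Final position: (row=0, col=10), facing East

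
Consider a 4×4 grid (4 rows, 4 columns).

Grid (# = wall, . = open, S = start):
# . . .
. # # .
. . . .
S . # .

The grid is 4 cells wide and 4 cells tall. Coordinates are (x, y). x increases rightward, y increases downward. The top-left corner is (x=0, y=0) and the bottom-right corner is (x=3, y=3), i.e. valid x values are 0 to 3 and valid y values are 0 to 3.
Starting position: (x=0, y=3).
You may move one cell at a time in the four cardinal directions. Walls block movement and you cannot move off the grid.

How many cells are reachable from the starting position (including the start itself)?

BFS flood-fill from (x=0, y=3):
  Distance 0: (x=0, y=3)
  Distance 1: (x=0, y=2), (x=1, y=3)
  Distance 2: (x=0, y=1), (x=1, y=2)
  Distance 3: (x=2, y=2)
  Distance 4: (x=3, y=2)
  Distance 5: (x=3, y=1), (x=3, y=3)
  Distance 6: (x=3, y=0)
  Distance 7: (x=2, y=0)
  Distance 8: (x=1, y=0)
Total reachable: 12 (grid has 12 open cells total)

Answer: Reachable cells: 12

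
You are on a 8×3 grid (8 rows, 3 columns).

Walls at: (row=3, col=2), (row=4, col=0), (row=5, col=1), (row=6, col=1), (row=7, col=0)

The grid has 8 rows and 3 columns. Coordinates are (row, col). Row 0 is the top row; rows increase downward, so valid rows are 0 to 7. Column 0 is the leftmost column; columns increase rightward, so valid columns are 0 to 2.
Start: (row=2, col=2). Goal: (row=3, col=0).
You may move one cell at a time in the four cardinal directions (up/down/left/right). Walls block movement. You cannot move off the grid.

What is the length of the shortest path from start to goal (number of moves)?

BFS from (row=2, col=2) until reaching (row=3, col=0):
  Distance 0: (row=2, col=2)
  Distance 1: (row=1, col=2), (row=2, col=1)
  Distance 2: (row=0, col=2), (row=1, col=1), (row=2, col=0), (row=3, col=1)
  Distance 3: (row=0, col=1), (row=1, col=0), (row=3, col=0), (row=4, col=1)  <- goal reached here
One shortest path (3 moves): (row=2, col=2) -> (row=2, col=1) -> (row=2, col=0) -> (row=3, col=0)

Answer: Shortest path length: 3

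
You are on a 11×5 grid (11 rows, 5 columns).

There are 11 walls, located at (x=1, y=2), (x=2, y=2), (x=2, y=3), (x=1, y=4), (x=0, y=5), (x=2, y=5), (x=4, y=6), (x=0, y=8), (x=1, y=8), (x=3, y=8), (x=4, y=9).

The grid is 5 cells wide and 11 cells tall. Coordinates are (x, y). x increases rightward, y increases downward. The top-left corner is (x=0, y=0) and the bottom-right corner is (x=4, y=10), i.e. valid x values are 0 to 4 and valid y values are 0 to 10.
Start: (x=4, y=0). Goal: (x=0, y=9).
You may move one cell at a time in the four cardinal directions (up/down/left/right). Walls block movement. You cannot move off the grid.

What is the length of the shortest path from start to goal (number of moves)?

BFS from (x=4, y=0) until reaching (x=0, y=9):
  Distance 0: (x=4, y=0)
  Distance 1: (x=3, y=0), (x=4, y=1)
  Distance 2: (x=2, y=0), (x=3, y=1), (x=4, y=2)
  Distance 3: (x=1, y=0), (x=2, y=1), (x=3, y=2), (x=4, y=3)
  Distance 4: (x=0, y=0), (x=1, y=1), (x=3, y=3), (x=4, y=4)
  Distance 5: (x=0, y=1), (x=3, y=4), (x=4, y=5)
  Distance 6: (x=0, y=2), (x=2, y=4), (x=3, y=5)
  Distance 7: (x=0, y=3), (x=3, y=6)
  Distance 8: (x=1, y=3), (x=0, y=4), (x=2, y=6), (x=3, y=7)
  Distance 9: (x=1, y=6), (x=2, y=7), (x=4, y=7)
  Distance 10: (x=1, y=5), (x=0, y=6), (x=1, y=7), (x=2, y=8), (x=4, y=8)
  Distance 11: (x=0, y=7), (x=2, y=9)
  Distance 12: (x=1, y=9), (x=3, y=9), (x=2, y=10)
  Distance 13: (x=0, y=9), (x=1, y=10), (x=3, y=10)  <- goal reached here
One shortest path (13 moves): (x=4, y=0) -> (x=3, y=0) -> (x=3, y=1) -> (x=3, y=2) -> (x=3, y=3) -> (x=3, y=4) -> (x=3, y=5) -> (x=3, y=6) -> (x=2, y=6) -> (x=2, y=7) -> (x=2, y=8) -> (x=2, y=9) -> (x=1, y=9) -> (x=0, y=9)

Answer: Shortest path length: 13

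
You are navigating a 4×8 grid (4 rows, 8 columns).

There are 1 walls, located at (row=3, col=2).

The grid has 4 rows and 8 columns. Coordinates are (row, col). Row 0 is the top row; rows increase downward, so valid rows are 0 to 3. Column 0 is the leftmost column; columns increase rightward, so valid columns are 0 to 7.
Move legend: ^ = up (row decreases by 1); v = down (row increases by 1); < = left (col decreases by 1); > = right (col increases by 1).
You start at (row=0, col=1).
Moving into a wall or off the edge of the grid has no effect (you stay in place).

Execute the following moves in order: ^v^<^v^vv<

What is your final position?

Start: (row=0, col=1)
  ^ (up): blocked, stay at (row=0, col=1)
  v (down): (row=0, col=1) -> (row=1, col=1)
  ^ (up): (row=1, col=1) -> (row=0, col=1)
  < (left): (row=0, col=1) -> (row=0, col=0)
  ^ (up): blocked, stay at (row=0, col=0)
  v (down): (row=0, col=0) -> (row=1, col=0)
  ^ (up): (row=1, col=0) -> (row=0, col=0)
  v (down): (row=0, col=0) -> (row=1, col=0)
  v (down): (row=1, col=0) -> (row=2, col=0)
  < (left): blocked, stay at (row=2, col=0)
Final: (row=2, col=0)

Answer: Final position: (row=2, col=0)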